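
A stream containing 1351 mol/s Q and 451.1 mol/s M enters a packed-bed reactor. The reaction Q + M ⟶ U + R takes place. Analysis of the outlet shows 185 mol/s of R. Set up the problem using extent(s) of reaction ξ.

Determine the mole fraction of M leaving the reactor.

For R: n = n₀ + 1ξ → 185 = 0 + 1ξ, giving ξ = 185 mol/s.
Outlet amounts (n = n₀ + ν ξ):
  Q: 1351 − 1(185) = 1166
  M: 451.1 − 1(185) = 266.1
  U: 0 + 1(185) = 185
  R: 0 + 1(185) = 185
Total out = 1802 mol/s; y_M = 266.1 / 1802 = 0.1477.

0.148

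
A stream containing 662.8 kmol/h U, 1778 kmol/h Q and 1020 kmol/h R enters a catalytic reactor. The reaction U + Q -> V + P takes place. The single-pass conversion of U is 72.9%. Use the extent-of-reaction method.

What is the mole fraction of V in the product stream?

U reacted = 0.729 × 662.8 = 483.2 kmol/h; ν_U = −1, so ξ = 483.2/1 = 483.2 kmol/h.
Outlet amounts (n = n₀ + ν ξ):
  U: 662.8 − 1(483.2) = 179.6
  Q: 1778 − 1(483.2) = 1295
  V: 0 + 1(483.2) = 483.2
  P: 0 + 1(483.2) = 483.2
  R: 1020 (inert)
Total out = 3461 kmol/h; y_V = 483.2 / 3461 = 0.1396.

0.14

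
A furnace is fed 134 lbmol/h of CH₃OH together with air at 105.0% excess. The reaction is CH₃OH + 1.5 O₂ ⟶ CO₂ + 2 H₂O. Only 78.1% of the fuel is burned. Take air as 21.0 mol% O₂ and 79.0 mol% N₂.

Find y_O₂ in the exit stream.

0.119

Stoichiometric O₂ = 1.5 × 134 = 201 lbmol/h; O₂ fed = 201 × 2.050 = 412 lbmol/h.
N₂ fed = 412 × 79/21 = 1550 lbmol/h.
Fuel reacted = 0.781 × 134 → ξ = 104.7 lbmol/h.
Outlet (n = n₀ + ν ξ):
  CH₃OH: 134 − 1(104.7) = 29.35
  O₂: 412 − 1.5(104.7) = 255.1
  N₂: 1550 (inert)
  CO₂: 0 + 1(104.7) = 104.7
  H₂O: 0 + 2(104.7) = 209.3
Total out = 2148 lbmol/h; y_O₂ = 255.1 / 2148 = 0.1187.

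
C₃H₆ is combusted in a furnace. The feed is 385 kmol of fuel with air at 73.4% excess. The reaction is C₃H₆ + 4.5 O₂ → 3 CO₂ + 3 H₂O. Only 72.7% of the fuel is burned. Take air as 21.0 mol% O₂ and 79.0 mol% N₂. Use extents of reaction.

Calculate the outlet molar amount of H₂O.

840 kmol

Stoichiometric O₂ = 4.5 × 385 = 1732 kmol; O₂ fed = 1732 × 1.734 = 3004 kmol.
N₂ fed = 3004 × 79/21 = 11300 kmol.
Fuel reacted = 0.727 × 385 → ξ = 279.9 kmol.
Outlet (n = n₀ + ν ξ):
  C₃H₆: 385 − 1(279.9) = 105.1
  O₂: 3004 − 4.5(279.9) = 1745
  N₂: 11300 (inert)
  CO₂: 0 + 3(279.9) = 839.7
  H₂O: 0 + 3(279.9) = 839.7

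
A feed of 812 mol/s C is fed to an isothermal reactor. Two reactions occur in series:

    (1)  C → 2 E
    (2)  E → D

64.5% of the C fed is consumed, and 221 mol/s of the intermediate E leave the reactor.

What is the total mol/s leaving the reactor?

1340 mol/s

Conversion of C: C consumed = 1ξ₁ = 0.645 × 812 → ξ₁ = 523.7 mol/s.
E balance: n_E = 0 + 2ξ₁ − 1ξ₂ = 221 → ξ₂ = (2·523.7 − 221)/1 = 826.5 mol/s.
Outlet amounts (n = n₀ + Σ ν·ξ):
  C: 812 − 1(523.7) = 288.3
  E: 0 + 2(523.7) − 1(826.5) = 221
  D: 0 + 1(826.5) = 826.5
Total out = 288.3 + 221 + 826.5 = 1336 mol/s.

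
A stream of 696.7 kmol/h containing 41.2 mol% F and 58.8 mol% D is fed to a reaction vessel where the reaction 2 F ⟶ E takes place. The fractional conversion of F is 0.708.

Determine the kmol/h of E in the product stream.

F reacted = 0.708 × 287 = 203.2 kmol/h; ν_F = −2, so ξ = 203.2/2 = 101.6 kmol/h.
Outlet amounts (n = n₀ + ν ξ):
  F: 287 − 2(101.6) = 83.82
  E: 0 + 1(101.6) = 101.6
  D: 409.7 (inert)

102 kmol/h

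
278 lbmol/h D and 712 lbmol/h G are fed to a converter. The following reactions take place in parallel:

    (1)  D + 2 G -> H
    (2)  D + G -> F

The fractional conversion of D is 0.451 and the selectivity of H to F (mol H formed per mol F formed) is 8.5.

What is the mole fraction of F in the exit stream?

0.0175

Conversion of D: D consumed = 0.451 × 278 = 125.4 lbmol/h = 1ξ₁ + 1ξ₂.
Selectivity: 1ξ₁ / (1ξ₂) = 8.5 → ξ₁ = 8.5 ξ₂.
Substitute: (1·8.5 + 1) ξ₂ = 125.4 → ξ₂ = 13.2 lbmol/h, ξ₁ = 112.2 lbmol/h.
Outlet amounts (n = n₀ + Σ ν·ξ):
  D: 278 − 1(112.2) − 1(13.2) = 152.6
  G: 712 − 2(112.2) − 1(13.2) = 474.4
  H: 0 + 1(112.2) = 112.2
  F: 0 + 1(13.2) = 13.2
Total out = 752.4 lbmol/h; y_F = 13.2 / 752.4 = 0.01754.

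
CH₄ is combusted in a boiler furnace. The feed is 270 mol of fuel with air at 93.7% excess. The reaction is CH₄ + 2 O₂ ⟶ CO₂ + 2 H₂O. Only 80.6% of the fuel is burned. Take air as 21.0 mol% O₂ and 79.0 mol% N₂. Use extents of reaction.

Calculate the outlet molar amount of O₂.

Stoichiometric O₂ = 2 × 270 = 540 mol; O₂ fed = 540 × 1.937 = 1046 mol.
N₂ fed = 1046 × 79/21 = 3935 mol.
Fuel reacted = 0.806 × 270 → ξ = 217.6 mol.
Outlet (n = n₀ + ν ξ):
  CH₄: 270 − 1(217.6) = 52.38
  O₂: 1046 − 2(217.6) = 610.7
  N₂: 3935 (inert)
  CO₂: 0 + 1(217.6) = 217.6
  H₂O: 0 + 2(217.6) = 435.2

611 mol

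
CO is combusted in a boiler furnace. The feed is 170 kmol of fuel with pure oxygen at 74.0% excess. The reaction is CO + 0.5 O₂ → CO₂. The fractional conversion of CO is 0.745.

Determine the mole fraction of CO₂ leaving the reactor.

0.497

Stoichiometric O₂ = 0.5 × 170 = 85 kmol; O₂ fed = 85 × 1.740 = 147.9 kmol.
Fuel reacted = 0.745 × 170 → ξ = 126.7 kmol.
Outlet (n = n₀ + ν ξ):
  CO: 170 − 1(126.7) = 43.35
  O₂: 147.9 − 0.5(126.7) = 84.58
  CO₂: 0 + 1(126.7) = 126.7
Total out = 254.6 kmol; y_CO₂ = 126.7 / 254.6 = 0.4975.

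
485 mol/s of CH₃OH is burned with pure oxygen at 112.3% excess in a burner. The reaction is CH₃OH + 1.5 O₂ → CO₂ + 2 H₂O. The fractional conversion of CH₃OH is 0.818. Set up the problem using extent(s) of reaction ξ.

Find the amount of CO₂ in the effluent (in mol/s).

Stoichiometric O₂ = 1.5 × 485 = 727.5 mol/s; O₂ fed = 727.5 × 2.123 = 1544 mol/s.
Fuel reacted = 0.818 × 485 → ξ = 396.7 mol/s.
Outlet (n = n₀ + ν ξ):
  CH₃OH: 485 − 1(396.7) = 88.27
  O₂: 1544 − 1.5(396.7) = 949.4
  CO₂: 0 + 1(396.7) = 396.7
  H₂O: 0 + 2(396.7) = 793.5

397 mol/s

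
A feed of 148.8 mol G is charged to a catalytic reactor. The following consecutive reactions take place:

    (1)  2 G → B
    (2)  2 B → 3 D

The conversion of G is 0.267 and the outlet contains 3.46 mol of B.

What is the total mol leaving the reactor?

Conversion of G: G consumed = 2ξ₁ = 0.267 × 148.8 → ξ₁ = 19.86 mol.
B balance: n_B = 0 + 1ξ₁ − 2ξ₂ = 3.46 → ξ₂ = (1·19.86 − 3.46)/2 = 8.202 mol.
Outlet amounts (n = n₀ + Σ ν·ξ):
  G: 148.8 − 2(19.86) = 109.1
  B: 0 + 1(19.86) − 2(8.202) = 3.46
  D: 0 + 3(8.202) = 24.61
Total out = 109.1 + 3.46 + 24.61 = 137.1 mol.

137 mol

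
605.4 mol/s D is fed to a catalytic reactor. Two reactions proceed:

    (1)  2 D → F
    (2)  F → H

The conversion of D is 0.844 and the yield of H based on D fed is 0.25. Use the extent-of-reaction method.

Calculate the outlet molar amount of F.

104 mol/s

Conversion of D: D consumed = 2ξ₁ = 0.844 × 605.4 → ξ₁ = 255.5 mol/s.
Yield of H: 1ξ₂ / 605.4 = 0.25 → ξ₂ = 151.3 mol/s.
Outlet amounts (n = n₀ + Σ ν·ξ):
  D: 605.4 − 2(255.5) = 94.44
  F: 0 + 1(255.5) − 1(151.3) = 104.1
  H: 0 + 1(151.3) = 151.3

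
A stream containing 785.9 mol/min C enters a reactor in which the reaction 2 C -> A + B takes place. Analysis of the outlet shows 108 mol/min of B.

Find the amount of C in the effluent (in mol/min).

570 mol/min

For B: n = n₀ + 1ξ → 108 = 0 + 1ξ, giving ξ = 108 mol/min.
Outlet amounts (n = n₀ + ν ξ):
  C: 785.9 − 2(108) = 569.9
  A: 0 + 1(108) = 108
  B: 0 + 1(108) = 108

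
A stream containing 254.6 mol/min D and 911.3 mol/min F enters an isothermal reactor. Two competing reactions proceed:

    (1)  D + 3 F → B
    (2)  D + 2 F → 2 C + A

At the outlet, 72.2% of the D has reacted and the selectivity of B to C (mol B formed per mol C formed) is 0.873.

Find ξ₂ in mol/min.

ξ₂ = 66.9 mol/min

Conversion of D: D consumed = 0.722 × 254.6 = 183.8 mol/min = 1ξ₁ + 1ξ₂.
Selectivity: 1ξ₁ / (2ξ₂) = 0.873 → ξ₁ = 1.746 ξ₂.
Substitute: (1·1.746 + 1) ξ₂ = 183.8 → ξ₂ = 66.94 mol/min, ξ₁ = 116.9 mol/min.
Outlet amounts (n = n₀ + Σ ν·ξ):
  D: 254.6 − 1(116.9) − 1(66.94) = 70.78
  F: 911.3 − 3(116.9) − 2(66.94) = 426.8
  B: 0 + 1(116.9) = 116.9
  C: 0 + 2(66.94) = 133.9
  A: 0 + 1(66.94) = 66.94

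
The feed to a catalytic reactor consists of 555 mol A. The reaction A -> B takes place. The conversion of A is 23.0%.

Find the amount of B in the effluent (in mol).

A reacted = 0.23 × 555 = 127.7 mol; ν_A = −1, so ξ = 127.7/1 = 127.7 mol.
Outlet amounts (n = n₀ + ν ξ):
  A: 555 − 1(127.7) = 427.4
  B: 0 + 1(127.7) = 127.7

128 mol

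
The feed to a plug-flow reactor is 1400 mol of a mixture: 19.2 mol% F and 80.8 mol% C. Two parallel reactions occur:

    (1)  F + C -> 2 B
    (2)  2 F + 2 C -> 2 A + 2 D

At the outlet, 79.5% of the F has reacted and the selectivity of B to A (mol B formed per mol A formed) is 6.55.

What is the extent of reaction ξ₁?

Conversion of F: F consumed = 0.795 × 268.8 = 213.7 mol = 1ξ₁ + 2ξ₂.
Selectivity: 2ξ₁ / (2ξ₂) = 6.55 → ξ₁ = 6.55 ξ₂.
Substitute: (1·6.55 + 2) ξ₂ = 213.7 → ξ₂ = 24.99 mol, ξ₁ = 163.7 mol.
Outlet amounts (n = n₀ + Σ ν·ξ):
  F: 268.8 − 1(163.7) − 2(24.99) = 55.1
  C: 1131 − 1(163.7) − 2(24.99) = 917.5
  B: 0 + 2(163.7) = 327.4
  A: 0 + 2(24.99) = 49.99
  D: 0 + 2(24.99) = 49.99

ξ₁ = 164 mol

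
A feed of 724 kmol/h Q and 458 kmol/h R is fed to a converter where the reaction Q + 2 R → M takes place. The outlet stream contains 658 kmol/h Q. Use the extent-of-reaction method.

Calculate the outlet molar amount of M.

66 kmol/h

For Q: n = n₀ − 1ξ → 658 = 724 − 1ξ, giving ξ = 66 kmol/h.
Outlet amounts (n = n₀ + ν ξ):
  Q: 724 − 1(66) = 658
  R: 458 − 2(66) = 326
  M: 0 + 1(66) = 66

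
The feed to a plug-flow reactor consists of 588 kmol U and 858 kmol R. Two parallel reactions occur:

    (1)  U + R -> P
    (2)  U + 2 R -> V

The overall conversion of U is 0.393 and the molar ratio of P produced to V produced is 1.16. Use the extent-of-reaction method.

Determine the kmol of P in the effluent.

Conversion of U: U consumed = 0.393 × 588 = 231.1 kmol = 1ξ₁ + 1ξ₂.
Selectivity: 1ξ₁ / (1ξ₂) = 1.16 → ξ₁ = 1.16 ξ₂.
Substitute: (1·1.16 + 1) ξ₂ = 231.1 → ξ₂ = 107 kmol, ξ₁ = 124.1 kmol.
Outlet amounts (n = n₀ + Σ ν·ξ):
  U: 588 − 1(124.1) − 1(107) = 356.9
  R: 858 − 1(124.1) − 2(107) = 519.9
  P: 0 + 1(124.1) = 124.1
  V: 0 + 1(107) = 107

124 kmol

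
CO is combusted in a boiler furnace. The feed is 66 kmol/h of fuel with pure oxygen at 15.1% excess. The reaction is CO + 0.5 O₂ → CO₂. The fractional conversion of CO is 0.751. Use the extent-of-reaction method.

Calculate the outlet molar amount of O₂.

13.2 kmol/h

Stoichiometric O₂ = 0.5 × 66 = 33 kmol/h; O₂ fed = 33 × 1.151 = 37.98 kmol/h.
Fuel reacted = 0.751 × 66 → ξ = 49.57 kmol/h.
Outlet (n = n₀ + ν ξ):
  CO: 66 − 1(49.57) = 16.43
  O₂: 37.98 − 0.5(49.57) = 13.2
  CO₂: 0 + 1(49.57) = 49.57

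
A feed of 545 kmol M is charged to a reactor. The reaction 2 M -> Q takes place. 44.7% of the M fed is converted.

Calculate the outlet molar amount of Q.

122 kmol

M reacted = 0.447 × 545 = 243.6 kmol; ν_M = −2, so ξ = 243.6/2 = 121.8 kmol.
Outlet amounts (n = n₀ + ν ξ):
  M: 545 − 2(121.8) = 301.4
  Q: 0 + 1(121.8) = 121.8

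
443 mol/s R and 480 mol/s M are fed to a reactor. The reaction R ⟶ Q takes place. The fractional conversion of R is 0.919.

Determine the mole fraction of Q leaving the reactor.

R reacted = 0.919 × 443 = 407.1 mol/s; ν_R = −1, so ξ = 407.1/1 = 407.1 mol/s.
Outlet amounts (n = n₀ + ν ξ):
  R: 443 − 1(407.1) = 35.88
  Q: 0 + 1(407.1) = 407.1
  M: 480 (inert)
Total out = 923 mol/s; y_Q = 407.1 / 923 = 0.4411.

0.441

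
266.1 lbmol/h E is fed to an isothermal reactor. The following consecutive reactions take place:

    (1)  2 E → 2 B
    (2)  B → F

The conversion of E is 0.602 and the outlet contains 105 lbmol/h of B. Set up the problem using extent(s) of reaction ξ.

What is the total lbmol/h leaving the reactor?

266 lbmol/h

Conversion of E: E consumed = 2ξ₁ = 0.602 × 266.1 → ξ₁ = 80.1 lbmol/h.
B balance: n_B = 0 + 2ξ₁ − 1ξ₂ = 105 → ξ₂ = (2·80.1 − 105)/1 = 55.19 lbmol/h.
Outlet amounts (n = n₀ + Σ ν·ξ):
  E: 266.1 − 2(80.1) = 105.9
  B: 0 + 2(80.1) − 1(55.19) = 105
  F: 0 + 1(55.19) = 55.19
Total out = 105.9 + 105 + 55.19 = 266.1 lbmol/h.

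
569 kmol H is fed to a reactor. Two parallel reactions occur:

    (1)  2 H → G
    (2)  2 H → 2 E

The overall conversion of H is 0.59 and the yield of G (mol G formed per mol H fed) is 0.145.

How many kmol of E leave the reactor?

Yield of G: 1ξ₁ / 569 = 0.145 → ξ₁ = 82.5 kmol.
Conversion of H: 2ξ₁ + 2ξ₂ = 0.59 × 569 = 335.7 → ξ₂ = 85.35 kmol.
Outlet amounts (n = n₀ + Σ ν·ξ):
  H: 569 − 2(82.5) − 2(85.35) = 233.3
  G: 0 + 1(82.5) = 82.5
  E: 0 + 2(85.35) = 170.7

171 kmol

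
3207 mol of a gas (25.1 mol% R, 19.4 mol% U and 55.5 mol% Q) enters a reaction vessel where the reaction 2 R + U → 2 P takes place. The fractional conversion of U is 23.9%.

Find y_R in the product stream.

0.166

U reacted = 0.239 × 622.2 = 148.7 mol; ν_U = −1, so ξ = 148.7/1 = 148.7 mol.
Outlet amounts (n = n₀ + ν ξ):
  R: 805 − 2(148.7) = 507.6
  U: 622.2 − 1(148.7) = 473.5
  P: 0 + 2(148.7) = 297.4
  Q: 1780 (inert)
Total out = 3058 mol; y_R = 507.6 / 3058 = 0.166.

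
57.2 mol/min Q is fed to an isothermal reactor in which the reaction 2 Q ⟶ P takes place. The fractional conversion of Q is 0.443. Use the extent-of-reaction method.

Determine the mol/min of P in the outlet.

12.7 mol/min

Q reacted = 0.443 × 57.2 = 25.34 mol/min; ν_Q = −2, so ξ = 25.34/2 = 12.67 mol/min.
Outlet amounts (n = n₀ + ν ξ):
  Q: 57.2 − 2(12.67) = 31.86
  P: 0 + 1(12.67) = 12.67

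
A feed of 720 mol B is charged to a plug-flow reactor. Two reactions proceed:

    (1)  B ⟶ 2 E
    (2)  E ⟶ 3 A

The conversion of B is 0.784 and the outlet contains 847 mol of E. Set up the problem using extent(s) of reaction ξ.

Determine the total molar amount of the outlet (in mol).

Conversion of B: B consumed = 1ξ₁ = 0.784 × 720 → ξ₁ = 564.5 mol.
E balance: n_E = 0 + 2ξ₁ − 1ξ₂ = 847 → ξ₂ = (2·564.5 − 847)/1 = 282 mol.
Outlet amounts (n = n₀ + Σ ν·ξ):
  B: 720 − 1(564.5) = 155.5
  E: 0 + 2(564.5) − 1(282) = 847
  A: 0 + 3(282) = 845.9
Total out = 155.5 + 847 + 845.9 = 1848 mol.

1850 mol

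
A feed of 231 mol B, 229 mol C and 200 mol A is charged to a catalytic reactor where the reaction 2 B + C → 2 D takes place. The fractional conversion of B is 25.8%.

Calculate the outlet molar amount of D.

B reacted = 0.258 × 231 = 59.6 mol; ν_B = −2, so ξ = 59.6/2 = 29.8 mol.
Outlet amounts (n = n₀ + ν ξ):
  B: 231 − 2(29.8) = 171.4
  C: 229 − 1(29.8) = 199.2
  D: 0 + 2(29.8) = 59.6
  A: 200 (inert)

59.6 mol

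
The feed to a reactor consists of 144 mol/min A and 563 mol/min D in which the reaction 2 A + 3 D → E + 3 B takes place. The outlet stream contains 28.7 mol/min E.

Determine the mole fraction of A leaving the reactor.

0.128

For E: n = n₀ + 1ξ → 28.7 = 0 + 1ξ, giving ξ = 28.7 mol/min.
Outlet amounts (n = n₀ + ν ξ):
  A: 144 − 2(28.7) = 86.6
  D: 563 − 3(28.7) = 476.9
  E: 0 + 1(28.7) = 28.7
  B: 0 + 3(28.7) = 86.1
Total out = 678.3 mol/min; y_A = 86.6 / 678.3 = 0.1277.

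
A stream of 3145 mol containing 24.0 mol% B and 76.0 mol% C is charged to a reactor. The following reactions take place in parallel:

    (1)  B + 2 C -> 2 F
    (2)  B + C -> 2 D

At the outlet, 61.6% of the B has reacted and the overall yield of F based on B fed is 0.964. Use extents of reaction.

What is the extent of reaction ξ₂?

ξ₂ = 101 mol

Yield of F: 2ξ₁ / 754.8 = 0.964 → ξ₁ = 363.8 mol.
Conversion of B: 1ξ₁ + 1ξ₂ = 0.616 × 754.8 = 465 → ξ₂ = 101.1 mol.
Outlet amounts (n = n₀ + Σ ν·ξ):
  B: 754.8 − 1(363.8) − 1(101.1) = 289.8
  C: 2390 − 2(363.8) − 1(101.1) = 1561
  F: 0 + 2(363.8) = 727.6
  D: 0 + 2(101.1) = 202.3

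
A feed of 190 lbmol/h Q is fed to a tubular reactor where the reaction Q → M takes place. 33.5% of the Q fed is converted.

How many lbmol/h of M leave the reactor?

Q reacted = 0.335 × 190 = 63.65 lbmol/h; ν_Q = −1, so ξ = 63.65/1 = 63.65 lbmol/h.
Outlet amounts (n = n₀ + ν ξ):
  Q: 190 − 1(63.65) = 126.3
  M: 0 + 1(63.65) = 63.65

63.7 lbmol/h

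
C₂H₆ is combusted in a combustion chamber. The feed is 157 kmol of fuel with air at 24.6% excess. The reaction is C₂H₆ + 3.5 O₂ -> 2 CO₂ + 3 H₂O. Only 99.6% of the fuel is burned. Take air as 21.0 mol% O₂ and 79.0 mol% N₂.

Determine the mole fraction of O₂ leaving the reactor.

0.0393

Stoichiometric O₂ = 3.5 × 157 = 549.5 kmol; O₂ fed = 549.5 × 1.246 = 684.7 kmol.
N₂ fed = 684.7 × 79/21 = 2576 kmol.
Fuel reacted = 0.996 × 157 → ξ = 156.4 kmol.
Outlet (n = n₀ + ν ξ):
  C₂H₆: 157 − 1(156.4) = 0.628
  O₂: 684.7 − 3.5(156.4) = 137.4
  N₂: 2576 (inert)
  CO₂: 0 + 2(156.4) = 312.7
  H₂O: 0 + 3(156.4) = 469.1
Total out = 3496 kmol; y_O₂ = 137.4 / 3496 = 0.0393.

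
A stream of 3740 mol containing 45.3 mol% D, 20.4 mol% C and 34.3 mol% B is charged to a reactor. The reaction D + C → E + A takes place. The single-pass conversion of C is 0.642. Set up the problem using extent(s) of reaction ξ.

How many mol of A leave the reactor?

C reacted = 0.642 × 763 = 489.8 mol; ν_C = −1, so ξ = 489.8/1 = 489.8 mol.
Outlet amounts (n = n₀ + ν ξ):
  D: 1694 − 1(489.8) = 1204
  C: 763 − 1(489.8) = 273.1
  E: 0 + 1(489.8) = 489.8
  A: 0 + 1(489.8) = 489.8
  B: 1283 (inert)

490 mol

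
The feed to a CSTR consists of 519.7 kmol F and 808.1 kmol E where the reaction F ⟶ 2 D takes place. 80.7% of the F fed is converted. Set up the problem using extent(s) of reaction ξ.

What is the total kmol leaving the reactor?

F reacted = 0.807 × 519.7 = 419.4 kmol; ν_F = −1, so ξ = 419.4/1 = 419.4 kmol.
Outlet amounts (n = n₀ + ν ξ):
  F: 519.7 − 1(419.4) = 100.3
  D: 0 + 2(419.4) = 838.8
  E: 808.1 (inert)
Total out = 100.3 + 838.8 + 808.1 = 1747 kmol.

1750 kmol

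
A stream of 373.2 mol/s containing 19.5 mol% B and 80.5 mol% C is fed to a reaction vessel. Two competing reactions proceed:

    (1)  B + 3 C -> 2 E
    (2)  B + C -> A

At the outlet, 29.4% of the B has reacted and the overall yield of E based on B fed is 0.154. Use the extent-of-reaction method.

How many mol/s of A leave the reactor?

15.8 mol/s

Yield of E: 2ξ₁ / 72.77 = 0.154 → ξ₁ = 5.604 mol/s.
Conversion of B: 1ξ₁ + 1ξ₂ = 0.294 × 72.77 = 21.4 → ξ₂ = 15.79 mol/s.
Outlet amounts (n = n₀ + Σ ν·ξ):
  B: 72.77 − 1(5.604) − 1(15.79) = 51.38
  C: 300.4 − 3(5.604) − 1(15.79) = 267.8
  E: 0 + 2(5.604) = 11.21
  A: 0 + 1(15.79) = 15.79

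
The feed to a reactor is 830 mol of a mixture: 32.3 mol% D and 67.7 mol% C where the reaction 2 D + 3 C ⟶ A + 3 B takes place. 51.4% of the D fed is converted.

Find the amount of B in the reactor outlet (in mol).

207 mol

D reacted = 0.514 × 268.1 = 137.8 mol; ν_D = −2, so ξ = 137.8/2 = 68.9 mol.
Outlet amounts (n = n₀ + ν ξ):
  D: 268.1 − 2(68.9) = 130.3
  C: 561.9 − 3(68.9) = 355.2
  A: 0 + 1(68.9) = 68.9
  B: 0 + 3(68.9) = 206.7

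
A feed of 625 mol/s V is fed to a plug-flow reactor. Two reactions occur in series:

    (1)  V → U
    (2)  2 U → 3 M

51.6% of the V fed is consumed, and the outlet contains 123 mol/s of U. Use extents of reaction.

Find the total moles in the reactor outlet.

Conversion of V: V consumed = 1ξ₁ = 0.516 × 625 → ξ₁ = 322.5 mol/s.
U balance: n_U = 0 + 1ξ₁ − 2ξ₂ = 123 → ξ₂ = (1·322.5 − 123)/2 = 99.75 mol/s.
Outlet amounts (n = n₀ + Σ ν·ξ):
  V: 625 − 1(322.5) = 302.5
  U: 0 + 1(322.5) − 2(99.75) = 123
  M: 0 + 3(99.75) = 299.2
Total out = 302.5 + 123 + 299.2 = 724.8 mol/s.

725 mol/s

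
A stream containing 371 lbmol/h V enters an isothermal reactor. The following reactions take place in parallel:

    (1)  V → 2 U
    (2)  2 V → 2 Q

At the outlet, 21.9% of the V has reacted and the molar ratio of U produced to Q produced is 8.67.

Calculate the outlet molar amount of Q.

Conversion of V: V consumed = 0.219 × 371 = 81.25 lbmol/h = 1ξ₁ + 2ξ₂.
Selectivity: 2ξ₁ / (2ξ₂) = 8.67 → ξ₁ = 8.67 ξ₂.
Substitute: (1·8.67 + 2) ξ₂ = 81.25 → ξ₂ = 7.615 lbmol/h, ξ₁ = 66.02 lbmol/h.
Outlet amounts (n = n₀ + Σ ν·ξ):
  V: 371 − 1(66.02) − 2(7.615) = 289.8
  U: 0 + 2(66.02) = 132
  Q: 0 + 2(7.615) = 15.23

15.2 lbmol/h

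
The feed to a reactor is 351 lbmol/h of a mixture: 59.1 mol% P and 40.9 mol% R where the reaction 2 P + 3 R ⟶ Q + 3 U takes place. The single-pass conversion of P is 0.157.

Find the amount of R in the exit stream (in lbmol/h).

P reacted = 0.157 × 207.4 = 32.57 lbmol/h; ν_P = −2, so ξ = 32.57/2 = 16.28 lbmol/h.
Outlet amounts (n = n₀ + ν ξ):
  P: 207.4 − 2(16.28) = 174.9
  R: 143.6 − 3(16.28) = 94.71
  Q: 0 + 1(16.28) = 16.28
  U: 0 + 3(16.28) = 48.85

94.7 lbmol/h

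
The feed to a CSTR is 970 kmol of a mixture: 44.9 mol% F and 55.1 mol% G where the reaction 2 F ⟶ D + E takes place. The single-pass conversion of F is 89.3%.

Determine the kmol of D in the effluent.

194 kmol

F reacted = 0.893 × 435.5 = 388.9 kmol; ν_F = −2, so ξ = 388.9/2 = 194.5 kmol.
Outlet amounts (n = n₀ + ν ξ):
  F: 435.5 − 2(194.5) = 46.6
  D: 0 + 1(194.5) = 194.5
  E: 0 + 1(194.5) = 194.5
  G: 534.5 (inert)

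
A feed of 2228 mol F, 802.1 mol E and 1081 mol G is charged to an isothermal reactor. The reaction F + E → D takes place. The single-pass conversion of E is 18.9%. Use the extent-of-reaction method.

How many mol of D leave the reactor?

E reacted = 0.189 × 802.1 = 151.6 mol; ν_E = −1, so ξ = 151.6/1 = 151.6 mol.
Outlet amounts (n = n₀ + ν ξ):
  F: 2228 − 1(151.6) = 2076
  E: 802.1 − 1(151.6) = 650.5
  D: 0 + 1(151.6) = 151.6
  G: 1081 (inert)

152 mol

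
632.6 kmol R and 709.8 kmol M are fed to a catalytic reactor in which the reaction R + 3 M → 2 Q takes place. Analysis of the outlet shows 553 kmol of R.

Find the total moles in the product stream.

For R: n = n₀ − 1ξ → 553 = 632.6 − 1ξ, giving ξ = 79.6 kmol.
Outlet amounts (n = n₀ + ν ξ):
  R: 632.6 − 1(79.6) = 553
  M: 709.8 − 3(79.6) = 471
  Q: 0 + 2(79.6) = 159.2
Total out = 553 + 471 + 159.2 = 1183 kmol.

1180 kmol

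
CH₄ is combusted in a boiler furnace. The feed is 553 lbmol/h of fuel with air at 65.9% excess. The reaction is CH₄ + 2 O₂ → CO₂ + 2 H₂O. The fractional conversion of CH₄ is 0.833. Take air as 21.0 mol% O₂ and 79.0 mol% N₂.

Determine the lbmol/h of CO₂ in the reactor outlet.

Stoichiometric O₂ = 2 × 553 = 1106 lbmol/h; O₂ fed = 1106 × 1.659 = 1835 lbmol/h.
N₂ fed = 1835 × 79/21 = 6903 lbmol/h.
Fuel reacted = 0.833 × 553 → ξ = 460.6 lbmol/h.
Outlet (n = n₀ + ν ξ):
  CH₄: 553 − 1(460.6) = 92.35
  O₂: 1835 − 2(460.6) = 913.6
  N₂: 6903 (inert)
  CO₂: 0 + 1(460.6) = 460.6
  H₂O: 0 + 2(460.6) = 921.3

461 lbmol/h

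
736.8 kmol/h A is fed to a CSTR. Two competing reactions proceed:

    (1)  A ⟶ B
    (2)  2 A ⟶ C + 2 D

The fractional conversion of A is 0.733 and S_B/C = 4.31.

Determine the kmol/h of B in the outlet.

369 kmol/h

Conversion of A: A consumed = 0.733 × 736.8 = 540.1 kmol/h = 1ξ₁ + 2ξ₂.
Selectivity: 1ξ₁ / (1ξ₂) = 4.31 → ξ₁ = 4.31 ξ₂.
Substitute: (1·4.31 + 2) ξ₂ = 540.1 → ξ₂ = 85.59 kmol/h, ξ₁ = 368.9 kmol/h.
Outlet amounts (n = n₀ + Σ ν·ξ):
  A: 736.8 − 1(368.9) − 2(85.59) = 196.7
  B: 0 + 1(368.9) = 368.9
  C: 0 + 1(85.59) = 85.59
  D: 0 + 2(85.59) = 171.2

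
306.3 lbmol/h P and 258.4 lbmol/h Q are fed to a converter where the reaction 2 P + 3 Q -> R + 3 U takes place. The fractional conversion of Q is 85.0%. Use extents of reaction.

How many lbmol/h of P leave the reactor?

Q reacted = 0.85 × 258.4 = 219.6 lbmol/h; ν_Q = −3, so ξ = 219.6/3 = 73.21 lbmol/h.
Outlet amounts (n = n₀ + ν ξ):
  P: 306.3 − 2(73.21) = 159.9
  Q: 258.4 − 3(73.21) = 38.76
  R: 0 + 1(73.21) = 73.21
  U: 0 + 3(73.21) = 219.6

160 lbmol/h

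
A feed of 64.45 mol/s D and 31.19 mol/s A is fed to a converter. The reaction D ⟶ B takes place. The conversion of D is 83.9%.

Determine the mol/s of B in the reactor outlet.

D reacted = 0.839 × 64.45 = 54.07 mol/s; ν_D = −1, so ξ = 54.07/1 = 54.07 mol/s.
Outlet amounts (n = n₀ + ν ξ):
  D: 64.45 − 1(54.07) = 10.38
  B: 0 + 1(54.07) = 54.07
  A: 31.19 (inert)

54.1 mol/s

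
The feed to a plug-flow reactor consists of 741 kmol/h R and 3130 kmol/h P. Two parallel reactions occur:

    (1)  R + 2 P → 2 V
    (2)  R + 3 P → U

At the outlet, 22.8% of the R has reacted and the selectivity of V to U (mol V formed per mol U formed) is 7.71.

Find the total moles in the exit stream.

Conversion of R: R consumed = 0.228 × 741 = 168.9 kmol/h = 1ξ₁ + 1ξ₂.
Selectivity: 2ξ₁ / (1ξ₂) = 7.71 → ξ₁ = 3.855 ξ₂.
Substitute: (1·3.855 + 1) ξ₂ = 168.9 → ξ₂ = 34.8 kmol/h, ξ₁ = 134.1 kmol/h.
Outlet amounts (n = n₀ + Σ ν·ξ):
  R: 741 − 1(134.1) − 1(34.8) = 572.1
  P: 3130 − 2(134.1) − 3(34.8) = 2757
  V: 0 + 2(134.1) = 268.3
  U: 0 + 1(34.8) = 34.8
Total out = 572.1 + 2757 + 268.3 + 34.8 = 3632 kmol/h.

3630 kmol/h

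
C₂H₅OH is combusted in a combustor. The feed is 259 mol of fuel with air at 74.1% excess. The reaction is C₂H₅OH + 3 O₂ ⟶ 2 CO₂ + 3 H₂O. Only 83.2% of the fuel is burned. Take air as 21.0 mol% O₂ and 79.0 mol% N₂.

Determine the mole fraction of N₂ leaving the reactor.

Stoichiometric O₂ = 3 × 259 = 777 mol; O₂ fed = 777 × 1.741 = 1353 mol.
N₂ fed = 1353 × 79/21 = 5089 mol.
Fuel reacted = 0.832 × 259 → ξ = 215.5 mol.
Outlet (n = n₀ + ν ξ):
  C₂H₅OH: 259 − 1(215.5) = 43.51
  O₂: 1353 − 3(215.5) = 706.3
  N₂: 5089 (inert)
  CO₂: 0 + 2(215.5) = 431
  H₂O: 0 + 3(215.5) = 646.5
Total out = 6916 mol; y_N₂ = 5089 / 6916 = 0.7358.

0.736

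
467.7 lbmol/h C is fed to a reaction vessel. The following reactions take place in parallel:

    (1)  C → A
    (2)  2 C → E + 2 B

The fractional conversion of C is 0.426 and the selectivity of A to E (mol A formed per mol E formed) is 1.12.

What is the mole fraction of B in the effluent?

Conversion of C: C consumed = 0.426 × 467.7 = 199.2 lbmol/h = 1ξ₁ + 2ξ₂.
Selectivity: 1ξ₁ / (1ξ₂) = 1.12 → ξ₁ = 1.12 ξ₂.
Substitute: (1·1.12 + 2) ξ₂ = 199.2 → ξ₂ = 63.86 lbmol/h, ξ₁ = 71.52 lbmol/h.
Outlet amounts (n = n₀ + Σ ν·ξ):
  C: 467.7 − 1(71.52) − 2(63.86) = 268.5
  A: 0 + 1(71.52) = 71.52
  E: 0 + 1(63.86) = 63.86
  B: 0 + 2(63.86) = 127.7
Total out = 531.6 lbmol/h; y_B = 127.7 / 531.6 = 0.2403.

0.24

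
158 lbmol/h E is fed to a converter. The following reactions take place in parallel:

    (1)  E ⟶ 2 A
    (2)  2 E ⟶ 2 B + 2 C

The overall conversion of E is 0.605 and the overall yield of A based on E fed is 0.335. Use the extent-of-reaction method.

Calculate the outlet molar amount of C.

Yield of A: 2ξ₁ / 158 = 0.335 → ξ₁ = 26.46 lbmol/h.
Conversion of E: 1ξ₁ + 2ξ₂ = 0.605 × 158 = 95.59 → ξ₂ = 34.56 lbmol/h.
Outlet amounts (n = n₀ + Σ ν·ξ):
  E: 158 − 1(26.46) − 2(34.56) = 62.41
  A: 0 + 2(26.46) = 52.93
  B: 0 + 2(34.56) = 69.12
  C: 0 + 2(34.56) = 69.12

69.1 lbmol/h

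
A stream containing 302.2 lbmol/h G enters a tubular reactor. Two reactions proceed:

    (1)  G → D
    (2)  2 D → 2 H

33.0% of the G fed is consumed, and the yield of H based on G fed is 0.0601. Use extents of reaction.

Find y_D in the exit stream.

Conversion of G: G consumed = 1ξ₁ = 0.33 × 302.2 → ξ₁ = 99.73 lbmol/h.
Yield of H: 2ξ₂ / 302.2 = 0.0601 → ξ₂ = 9.081 lbmol/h.
Outlet amounts (n = n₀ + Σ ν·ξ):
  G: 302.2 − 1(99.73) = 202.5
  D: 0 + 1(99.73) − 2(9.081) = 81.56
  H: 0 + 2(9.081) = 18.16
Total out = 302.2 lbmol/h; y_D = 81.56 / 302.2 = 0.2699.

0.27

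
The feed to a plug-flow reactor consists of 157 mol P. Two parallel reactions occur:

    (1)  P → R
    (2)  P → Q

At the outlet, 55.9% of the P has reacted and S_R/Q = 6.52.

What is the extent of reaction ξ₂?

ξ₂ = 11.7 mol

Conversion of P: P consumed = 0.559 × 157 = 87.76 mol = 1ξ₁ + 1ξ₂.
Selectivity: 1ξ₁ / (1ξ₂) = 6.52 → ξ₁ = 6.52 ξ₂.
Substitute: (1·6.52 + 1) ξ₂ = 87.76 → ξ₂ = 11.67 mol, ξ₁ = 76.09 mol.
Outlet amounts (n = n₀ + Σ ν·ξ):
  P: 157 − 1(76.09) − 1(11.67) = 69.24
  R: 0 + 1(76.09) = 76.09
  Q: 0 + 1(11.67) = 11.67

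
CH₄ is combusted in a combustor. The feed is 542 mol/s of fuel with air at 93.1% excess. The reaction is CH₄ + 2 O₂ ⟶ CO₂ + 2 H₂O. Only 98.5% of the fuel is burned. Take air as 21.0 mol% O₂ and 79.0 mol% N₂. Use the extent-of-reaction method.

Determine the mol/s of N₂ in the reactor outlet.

Stoichiometric O₂ = 2 × 542 = 1084 mol/s; O₂ fed = 1084 × 1.931 = 2093 mol/s.
N₂ fed = 2093 × 79/21 = 7874 mol/s.
Fuel reacted = 0.985 × 542 → ξ = 533.9 mol/s.
Outlet (n = n₀ + ν ξ):
  CH₄: 542 − 1(533.9) = 8.13
  O₂: 2093 − 2(533.9) = 1025
  N₂: 7874 (inert)
  CO₂: 0 + 1(533.9) = 533.9
  H₂O: 0 + 2(533.9) = 1068

7870 mol/s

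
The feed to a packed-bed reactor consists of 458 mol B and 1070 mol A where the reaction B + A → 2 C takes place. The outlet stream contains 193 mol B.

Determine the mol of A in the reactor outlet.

805 mol

For B: n = n₀ − 1ξ → 193 = 458 − 1ξ, giving ξ = 265 mol.
Outlet amounts (n = n₀ + ν ξ):
  B: 458 − 1(265) = 193
  A: 1070 − 1(265) = 805
  C: 0 + 2(265) = 530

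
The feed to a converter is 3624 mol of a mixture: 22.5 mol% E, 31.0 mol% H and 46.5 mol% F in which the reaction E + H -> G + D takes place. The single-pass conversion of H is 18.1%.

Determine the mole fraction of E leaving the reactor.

0.169

H reacted = 0.181 × 1123 = 203.3 mol; ν_H = −1, so ξ = 203.3/1 = 203.3 mol.
Outlet amounts (n = n₀ + ν ξ):
  E: 815.4 − 1(203.3) = 612.1
  H: 1123 − 1(203.3) = 920.1
  G: 0 + 1(203.3) = 203.3
  D: 0 + 1(203.3) = 203.3
  F: 1685 (inert)
Total out = 3624 mol; y_E = 612.1 / 3624 = 0.1689.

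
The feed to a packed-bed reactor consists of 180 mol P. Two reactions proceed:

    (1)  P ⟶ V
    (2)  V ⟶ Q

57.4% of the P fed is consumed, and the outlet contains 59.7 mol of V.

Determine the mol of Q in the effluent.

43.6 mol

Conversion of P: P consumed = 1ξ₁ = 0.574 × 180 → ξ₁ = 103.3 mol.
V balance: n_V = 0 + 1ξ₁ − 1ξ₂ = 59.7 → ξ₂ = (1·103.3 − 59.7)/1 = 43.62 mol.
Outlet amounts (n = n₀ + Σ ν·ξ):
  P: 180 − 1(103.3) = 76.68
  V: 0 + 1(103.3) − 1(43.62) = 59.7
  Q: 0 + 1(43.62) = 43.62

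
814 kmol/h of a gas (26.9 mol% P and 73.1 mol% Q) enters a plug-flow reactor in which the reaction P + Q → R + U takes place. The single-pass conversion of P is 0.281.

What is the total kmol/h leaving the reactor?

814 kmol/h

P reacted = 0.281 × 219 = 61.53 kmol/h; ν_P = −1, so ξ = 61.53/1 = 61.53 kmol/h.
Outlet amounts (n = n₀ + ν ξ):
  P: 219 − 1(61.53) = 157.4
  Q: 595 − 1(61.53) = 533.5
  R: 0 + 1(61.53) = 61.53
  U: 0 + 1(61.53) = 61.53
Total out = 157.4 + 533.5 + 61.53 + 61.53 = 814 kmol/h.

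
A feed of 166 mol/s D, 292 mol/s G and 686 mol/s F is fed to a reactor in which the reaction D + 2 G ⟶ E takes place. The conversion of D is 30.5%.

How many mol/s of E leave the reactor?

50.6 mol/s

D reacted = 0.305 × 166 = 50.63 mol/s; ν_D = −1, so ξ = 50.63/1 = 50.63 mol/s.
Outlet amounts (n = n₀ + ν ξ):
  D: 166 − 1(50.63) = 115.4
  G: 292 − 2(50.63) = 190.7
  E: 0 + 1(50.63) = 50.63
  F: 686 (inert)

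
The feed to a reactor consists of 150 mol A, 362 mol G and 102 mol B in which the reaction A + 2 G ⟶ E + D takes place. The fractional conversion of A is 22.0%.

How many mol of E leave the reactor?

A reacted = 0.22 × 150 = 33 mol; ν_A = −1, so ξ = 33/1 = 33 mol.
Outlet amounts (n = n₀ + ν ξ):
  A: 150 − 1(33) = 117
  G: 362 − 2(33) = 296
  E: 0 + 1(33) = 33
  D: 0 + 1(33) = 33
  B: 102 (inert)

33 mol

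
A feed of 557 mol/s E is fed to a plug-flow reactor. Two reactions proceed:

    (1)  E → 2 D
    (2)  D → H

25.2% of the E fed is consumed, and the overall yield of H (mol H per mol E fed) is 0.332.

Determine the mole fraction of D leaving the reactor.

0.137

Conversion of E: E consumed = 1ξ₁ = 0.252 × 557 → ξ₁ = 140.4 mol/s.
Yield of H: 1ξ₂ / 557 = 0.332 → ξ₂ = 184.9 mol/s.
Outlet amounts (n = n₀ + Σ ν·ξ):
  E: 557 − 1(140.4) = 416.6
  D: 0 + 2(140.4) − 1(184.9) = 95.8
  H: 0 + 1(184.9) = 184.9
Total out = 697.4 mol/s; y_D = 95.8 / 697.4 = 0.1374.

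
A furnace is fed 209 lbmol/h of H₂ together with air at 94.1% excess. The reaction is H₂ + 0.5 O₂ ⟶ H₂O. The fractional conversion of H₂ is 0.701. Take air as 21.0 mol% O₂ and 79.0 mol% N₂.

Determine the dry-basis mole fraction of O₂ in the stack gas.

Stoichiometric O₂ = 0.5 × 209 = 104.5 lbmol/h; O₂ fed = 104.5 × 1.941 = 202.8 lbmol/h.
N₂ fed = 202.8 × 79/21 = 763 lbmol/h.
Fuel reacted = 0.701 × 209 → ξ = 146.5 lbmol/h.
Outlet (n = n₀ + ν ξ):
  H₂: 209 − 1(146.5) = 62.49
  O₂: 202.8 − 0.5(146.5) = 129.6
  N₂: 763 (inert)
  H₂O: 0 + 1(146.5) = 146.5
Dry total = 955.1 lbmol/h; y_O₂ (dry) = 129.6 / 955.1 = 0.1357.

0.136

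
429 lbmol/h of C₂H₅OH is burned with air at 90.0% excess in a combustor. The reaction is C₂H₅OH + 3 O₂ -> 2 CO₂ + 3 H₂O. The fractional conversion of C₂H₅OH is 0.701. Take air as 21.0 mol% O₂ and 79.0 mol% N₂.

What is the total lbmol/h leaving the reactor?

12400 lbmol/h

Stoichiometric O₂ = 3 × 429 = 1287 lbmol/h; O₂ fed = 1287 × 1.900 = 2445 lbmol/h.
N₂ fed = 2445 × 79/21 = 9199 lbmol/h.
Fuel reacted = 0.701 × 429 → ξ = 300.7 lbmol/h.
Outlet (n = n₀ + ν ξ):
  C₂H₅OH: 429 − 1(300.7) = 128.3
  O₂: 2445 − 3(300.7) = 1543
  N₂: 9199 (inert)
  CO₂: 0 + 2(300.7) = 601.5
  H₂O: 0 + 3(300.7) = 902.2
Total out = 128.3 + 1543 + 9199 + 601.5 + 902.2 = 12370 lbmol/h.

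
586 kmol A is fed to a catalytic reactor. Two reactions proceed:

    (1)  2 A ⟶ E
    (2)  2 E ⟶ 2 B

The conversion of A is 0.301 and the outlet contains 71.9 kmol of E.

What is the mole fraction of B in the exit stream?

0.0327

Conversion of A: A consumed = 2ξ₁ = 0.301 × 586 → ξ₁ = 88.19 kmol.
E balance: n_E = 0 + 1ξ₁ − 2ξ₂ = 71.9 → ξ₂ = (1·88.19 − 71.9)/2 = 8.146 kmol.
Outlet amounts (n = n₀ + Σ ν·ξ):
  A: 586 − 2(88.19) = 409.6
  E: 0 + 1(88.19) − 2(8.146) = 71.9
  B: 0 + 2(8.146) = 16.29
Total out = 497.8 kmol; y_B = 16.29 / 497.8 = 0.03273.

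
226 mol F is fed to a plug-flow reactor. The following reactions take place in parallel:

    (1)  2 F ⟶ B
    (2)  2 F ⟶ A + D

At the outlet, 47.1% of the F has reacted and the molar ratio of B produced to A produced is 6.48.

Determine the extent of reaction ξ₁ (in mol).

Conversion of F: F consumed = 0.471 × 226 = 106.4 mol = 2ξ₁ + 2ξ₂.
Selectivity: 1ξ₁ / (1ξ₂) = 6.48 → ξ₁ = 6.48 ξ₂.
Substitute: (2·6.48 + 2) ξ₂ = 106.4 → ξ₂ = 7.115 mol, ξ₁ = 46.11 mol.
Outlet amounts (n = n₀ + Σ ν·ξ):
  F: 226 − 2(46.11) − 2(7.115) = 119.6
  B: 0 + 1(46.11) = 46.11
  A: 0 + 1(7.115) = 7.115
  D: 0 + 1(7.115) = 7.115

ξ₁ = 46.1 mol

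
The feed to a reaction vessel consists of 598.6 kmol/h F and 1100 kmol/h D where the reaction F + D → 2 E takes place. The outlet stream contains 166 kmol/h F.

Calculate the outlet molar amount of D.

667 kmol/h

For F: n = n₀ − 1ξ → 166 = 598.6 − 1ξ, giving ξ = 432.6 kmol/h.
Outlet amounts (n = n₀ + ν ξ):
  F: 598.6 − 1(432.6) = 166
  D: 1100 − 1(432.6) = 667.4
  E: 0 + 2(432.6) = 865.2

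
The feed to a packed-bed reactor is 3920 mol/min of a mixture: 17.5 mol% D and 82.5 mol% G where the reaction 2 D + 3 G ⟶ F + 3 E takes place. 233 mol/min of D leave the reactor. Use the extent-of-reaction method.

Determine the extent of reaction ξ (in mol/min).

For D: n = n₀ − 2ξ → 233 = 686 − 2ξ, giving ξ = 226.5 mol/min.
Outlet amounts (n = n₀ + ν ξ):
  D: 686 − 2(226.5) = 233
  G: 3234 − 3(226.5) = 2554
  F: 0 + 1(226.5) = 226.5
  E: 0 + 3(226.5) = 679.5

ξ = 226 mol/min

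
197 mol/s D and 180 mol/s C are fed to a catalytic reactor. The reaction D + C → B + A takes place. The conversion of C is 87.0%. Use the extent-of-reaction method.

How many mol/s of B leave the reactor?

C reacted = 0.87 × 180 = 156.6 mol/s; ν_C = −1, so ξ = 156.6/1 = 156.6 mol/s.
Outlet amounts (n = n₀ + ν ξ):
  D: 197 − 1(156.6) = 40.4
  C: 180 − 1(156.6) = 23.4
  B: 0 + 1(156.6) = 156.6
  A: 0 + 1(156.6) = 156.6

157 mol/s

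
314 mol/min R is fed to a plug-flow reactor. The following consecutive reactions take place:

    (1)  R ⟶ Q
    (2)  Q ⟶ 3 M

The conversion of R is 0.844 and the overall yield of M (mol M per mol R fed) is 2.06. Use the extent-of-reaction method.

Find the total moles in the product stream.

Conversion of R: R consumed = 1ξ₁ = 0.844 × 314 → ξ₁ = 265 mol/min.
Yield of M: 3ξ₂ / 314 = 2.06 → ξ₂ = 215.6 mol/min.
Outlet amounts (n = n₀ + Σ ν·ξ):
  R: 314 − 1(265) = 48.98
  Q: 0 + 1(265) − 1(215.6) = 49.4
  M: 0 + 3(215.6) = 646.8
Total out = 48.98 + 49.4 + 646.8 = 745.2 mol/min.

745 mol/min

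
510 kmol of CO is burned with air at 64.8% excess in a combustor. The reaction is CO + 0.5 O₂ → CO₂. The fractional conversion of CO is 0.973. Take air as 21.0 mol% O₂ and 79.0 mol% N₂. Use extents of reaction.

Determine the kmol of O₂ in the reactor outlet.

172 kmol

Stoichiometric O₂ = 0.5 × 510 = 255 kmol; O₂ fed = 255 × 1.648 = 420.2 kmol.
N₂ fed = 420.2 × 79/21 = 1581 kmol.
Fuel reacted = 0.973 × 510 → ξ = 496.2 kmol.
Outlet (n = n₀ + ν ξ):
  CO: 510 − 1(496.2) = 13.77
  O₂: 420.2 − 0.5(496.2) = 172.1
  N₂: 1581 (inert)
  CO₂: 0 + 1(496.2) = 496.2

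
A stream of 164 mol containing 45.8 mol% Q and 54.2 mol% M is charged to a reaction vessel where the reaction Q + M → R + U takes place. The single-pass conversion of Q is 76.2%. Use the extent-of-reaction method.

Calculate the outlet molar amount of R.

57.2 mol

Q reacted = 0.762 × 75.11 = 57.24 mol; ν_Q = −1, so ξ = 57.24/1 = 57.24 mol.
Outlet amounts (n = n₀ + ν ξ):
  Q: 75.11 − 1(57.24) = 17.88
  M: 88.89 − 1(57.24) = 31.65
  R: 0 + 1(57.24) = 57.24
  U: 0 + 1(57.24) = 57.24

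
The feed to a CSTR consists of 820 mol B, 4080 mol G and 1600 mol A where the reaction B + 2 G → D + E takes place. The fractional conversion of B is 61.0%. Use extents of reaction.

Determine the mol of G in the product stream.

B reacted = 0.61 × 820 = 500.2 mol; ν_B = −1, so ξ = 500.2/1 = 500.2 mol.
Outlet amounts (n = n₀ + ν ξ):
  B: 820 − 1(500.2) = 319.8
  G: 4080 − 2(500.2) = 3080
  D: 0 + 1(500.2) = 500.2
  E: 0 + 1(500.2) = 500.2
  A: 1600 (inert)

3080 mol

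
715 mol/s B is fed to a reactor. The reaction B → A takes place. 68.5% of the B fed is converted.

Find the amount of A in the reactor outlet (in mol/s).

490 mol/s

B reacted = 0.685 × 715 = 489.8 mol/s; ν_B = −1, so ξ = 489.8/1 = 489.8 mol/s.
Outlet amounts (n = n₀ + ν ξ):
  B: 715 − 1(489.8) = 225.2
  A: 0 + 1(489.8) = 489.8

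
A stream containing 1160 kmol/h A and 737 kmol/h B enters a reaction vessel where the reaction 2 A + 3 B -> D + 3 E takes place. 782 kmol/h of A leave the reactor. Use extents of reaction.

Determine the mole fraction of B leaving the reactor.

For A: n = n₀ − 2ξ → 782 = 1160 − 2ξ, giving ξ = 189 kmol/h.
Outlet amounts (n = n₀ + ν ξ):
  A: 1160 − 2(189) = 782
  B: 737 − 3(189) = 170
  D: 0 + 1(189) = 189
  E: 0 + 3(189) = 567
Total out = 1708 kmol/h; y_B = 170 / 1708 = 0.09953.

0.0995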